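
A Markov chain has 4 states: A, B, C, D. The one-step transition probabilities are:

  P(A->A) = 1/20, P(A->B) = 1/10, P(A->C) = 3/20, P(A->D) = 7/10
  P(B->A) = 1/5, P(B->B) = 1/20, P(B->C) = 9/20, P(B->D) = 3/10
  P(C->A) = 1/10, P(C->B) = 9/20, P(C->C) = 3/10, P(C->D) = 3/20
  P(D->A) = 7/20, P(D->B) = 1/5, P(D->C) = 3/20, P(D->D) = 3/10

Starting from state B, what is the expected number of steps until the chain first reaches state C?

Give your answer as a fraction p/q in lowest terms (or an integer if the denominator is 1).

Let h_i = expected steps to first reach C from state i.
Boundary: h_C = 0.
First-step equations for the other states:
  h_A = 1 + 1/20*h_A + 1/10*h_B + 3/20*h_C + 7/10*h_D
  h_B = 1 + 1/5*h_A + 1/20*h_B + 9/20*h_C + 3/10*h_D
  h_D = 1 + 7/20*h_A + 1/5*h_B + 3/20*h_C + 3/10*h_D

Substituting h_C = 0 and rearranging gives the linear system (I - Q) h = 1:
  [19/20, -1/10, -7/10] . (h_A, h_B, h_D) = 1
  [-1/5, 19/20, -3/10] . (h_A, h_B, h_D) = 1
  [-7/20, -1/5, 7/10] . (h_A, h_B, h_D) = 1

Solving yields:
  h_A = 3020/579
  h_B = 2180/579
  h_D = 2960/579

Starting state is B, so the expected hitting time is h_B = 2180/579.

Answer: 2180/579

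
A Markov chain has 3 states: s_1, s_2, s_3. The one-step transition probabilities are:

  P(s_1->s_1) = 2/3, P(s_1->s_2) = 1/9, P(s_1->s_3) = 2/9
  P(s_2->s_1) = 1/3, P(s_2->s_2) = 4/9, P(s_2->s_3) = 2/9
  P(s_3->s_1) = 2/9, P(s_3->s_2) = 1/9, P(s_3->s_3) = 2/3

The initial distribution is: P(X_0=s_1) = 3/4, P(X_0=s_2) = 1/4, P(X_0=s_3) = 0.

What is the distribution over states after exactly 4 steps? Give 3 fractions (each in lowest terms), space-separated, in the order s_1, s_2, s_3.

Propagating the distribution step by step (d_{t+1} = d_t * P):
d_0 = (s_1=3/4, s_2=1/4, s_3=0)
  d_1[s_1] = 3/4*2/3 + 1/4*1/3 + 0*2/9 = 7/12
  d_1[s_2] = 3/4*1/9 + 1/4*4/9 + 0*1/9 = 7/36
  d_1[s_3] = 3/4*2/9 + 1/4*2/9 + 0*2/3 = 2/9
d_1 = (s_1=7/12, s_2=7/36, s_3=2/9)
  d_2[s_1] = 7/12*2/3 + 7/36*1/3 + 2/9*2/9 = 163/324
  d_2[s_2] = 7/12*1/9 + 7/36*4/9 + 2/9*1/9 = 19/108
  d_2[s_3] = 7/12*2/9 + 7/36*2/9 + 2/9*2/3 = 26/81
d_2 = (s_1=163/324, s_2=19/108, s_3=26/81)
  d_3[s_1] = 163/324*2/3 + 19/108*1/3 + 26/81*2/9 = 1357/2916
  d_3[s_2] = 163/324*1/9 + 19/108*4/9 + 26/81*1/9 = 55/324
  d_3[s_3] = 163/324*2/9 + 19/108*2/9 + 26/81*2/3 = 266/729
d_3 = (s_1=1357/2916, s_2=55/324, s_3=266/729)
  d_4[s_1] = 1357/2916*2/3 + 55/324*1/3 + 266/729*2/9 = 11755/26244
  d_4[s_2] = 1357/2916*1/9 + 55/324*4/9 + 266/729*1/9 = 163/972
  d_4[s_3] = 1357/2916*2/9 + 55/324*2/9 + 266/729*2/3 = 2522/6561
d_4 = (s_1=11755/26244, s_2=163/972, s_3=2522/6561)

Answer: 11755/26244 163/972 2522/6561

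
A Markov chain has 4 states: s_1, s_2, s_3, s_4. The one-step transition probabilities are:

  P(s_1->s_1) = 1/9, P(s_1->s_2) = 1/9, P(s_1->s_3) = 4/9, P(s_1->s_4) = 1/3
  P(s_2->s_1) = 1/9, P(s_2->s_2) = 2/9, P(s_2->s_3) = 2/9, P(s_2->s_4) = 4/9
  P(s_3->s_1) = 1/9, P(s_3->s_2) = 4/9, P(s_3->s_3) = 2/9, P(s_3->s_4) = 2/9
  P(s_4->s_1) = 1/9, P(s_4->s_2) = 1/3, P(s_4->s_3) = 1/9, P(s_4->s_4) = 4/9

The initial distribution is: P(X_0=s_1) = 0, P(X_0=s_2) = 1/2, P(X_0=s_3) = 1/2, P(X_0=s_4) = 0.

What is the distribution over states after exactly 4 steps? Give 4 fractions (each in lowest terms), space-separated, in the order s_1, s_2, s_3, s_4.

Propagating the distribution step by step (d_{t+1} = d_t * P):
d_0 = (s_1=0, s_2=1/2, s_3=1/2, s_4=0)
  d_1[s_1] = 0*1/9 + 1/2*1/9 + 1/2*1/9 + 0*1/9 = 1/9
  d_1[s_2] = 0*1/9 + 1/2*2/9 + 1/2*4/9 + 0*1/3 = 1/3
  d_1[s_3] = 0*4/9 + 1/2*2/9 + 1/2*2/9 + 0*1/9 = 2/9
  d_1[s_4] = 0*1/3 + 1/2*4/9 + 1/2*2/9 + 0*4/9 = 1/3
d_1 = (s_1=1/9, s_2=1/3, s_3=2/9, s_4=1/3)
  d_2[s_1] = 1/9*1/9 + 1/3*1/9 + 2/9*1/9 + 1/3*1/9 = 1/9
  d_2[s_2] = 1/9*1/9 + 1/3*2/9 + 2/9*4/9 + 1/3*1/3 = 8/27
  d_2[s_3] = 1/9*4/9 + 1/3*2/9 + 2/9*2/9 + 1/3*1/9 = 17/81
  d_2[s_4] = 1/9*1/3 + 1/3*4/9 + 2/9*2/9 + 1/3*4/9 = 31/81
d_2 = (s_1=1/9, s_2=8/27, s_3=17/81, s_4=31/81)
  d_3[s_1] = 1/9*1/9 + 8/27*1/9 + 17/81*1/9 + 31/81*1/9 = 1/9
  d_3[s_2] = 1/9*1/9 + 8/27*2/9 + 17/81*4/9 + 31/81*1/3 = 218/729
  d_3[s_3] = 1/9*4/9 + 8/27*2/9 + 17/81*2/9 + 31/81*1/9 = 149/729
  d_3[s_4] = 1/9*1/3 + 8/27*4/9 + 17/81*2/9 + 31/81*4/9 = 281/729
d_3 = (s_1=1/9, s_2=218/729, s_3=149/729, s_4=281/729)
  d_4[s_1] = 1/9*1/9 + 218/729*1/9 + 149/729*1/9 + 281/729*1/9 = 1/9
  d_4[s_2] = 1/9*1/9 + 218/729*2/9 + 149/729*4/9 + 281/729*1/3 = 652/2187
  d_4[s_3] = 1/9*4/9 + 218/729*2/9 + 149/729*2/9 + 281/729*1/9 = 1339/6561
  d_4[s_4] = 1/9*1/3 + 218/729*4/9 + 149/729*2/9 + 281/729*4/9 = 2537/6561
d_4 = (s_1=1/9, s_2=652/2187, s_3=1339/6561, s_4=2537/6561)

Answer: 1/9 652/2187 1339/6561 2537/6561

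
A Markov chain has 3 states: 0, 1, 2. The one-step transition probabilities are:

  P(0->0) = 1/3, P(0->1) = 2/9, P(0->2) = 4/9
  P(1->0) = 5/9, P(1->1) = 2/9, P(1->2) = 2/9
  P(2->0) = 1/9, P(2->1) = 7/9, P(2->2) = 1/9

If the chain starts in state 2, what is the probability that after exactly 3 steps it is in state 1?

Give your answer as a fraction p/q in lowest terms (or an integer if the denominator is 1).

Answer: 257/729

Derivation:
Computing P^3 by repeated multiplication:
P^1 =
  0: [1/3, 2/9, 4/9]
  1: [5/9, 2/9, 2/9]
  2: [1/9, 7/9, 1/9]
P^2 =
  0: [23/81, 38/81, 20/81]
  1: [1/3, 28/81, 26/81]
  2: [13/27, 23/81, 19/81]
P^3 =
  0: [31/81, 262/729, 188/729]
  1: [247/729, 292/729, 190/729]
  2: [251/729, 257/729, 221/729]

(P^3)[2 -> 1] = 257/729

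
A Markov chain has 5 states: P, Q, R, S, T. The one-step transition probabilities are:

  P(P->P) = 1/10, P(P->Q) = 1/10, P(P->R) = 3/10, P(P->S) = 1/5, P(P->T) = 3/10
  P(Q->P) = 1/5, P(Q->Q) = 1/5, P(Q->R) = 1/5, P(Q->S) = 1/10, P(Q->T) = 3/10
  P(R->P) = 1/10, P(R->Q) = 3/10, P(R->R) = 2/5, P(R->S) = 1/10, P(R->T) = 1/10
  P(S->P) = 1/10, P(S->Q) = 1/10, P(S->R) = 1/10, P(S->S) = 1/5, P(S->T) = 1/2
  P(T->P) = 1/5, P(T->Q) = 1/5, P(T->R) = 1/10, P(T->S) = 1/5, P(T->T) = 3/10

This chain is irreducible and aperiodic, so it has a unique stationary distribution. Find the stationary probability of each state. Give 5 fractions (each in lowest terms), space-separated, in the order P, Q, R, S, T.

Answer: 284/1919 731/3838 815/3838 613/3838 11/38

Derivation:
The stationary distribution satisfies pi = pi * P, i.e.:
  pi_P = 1/10*pi_P + 1/5*pi_Q + 1/10*pi_R + 1/10*pi_S + 1/5*pi_T
  pi_Q = 1/10*pi_P + 1/5*pi_Q + 3/10*pi_R + 1/10*pi_S + 1/5*pi_T
  pi_R = 3/10*pi_P + 1/5*pi_Q + 2/5*pi_R + 1/10*pi_S + 1/10*pi_T
  pi_S = 1/5*pi_P + 1/10*pi_Q + 1/10*pi_R + 1/5*pi_S + 1/5*pi_T
  pi_T = 3/10*pi_P + 3/10*pi_Q + 1/10*pi_R + 1/2*pi_S + 3/10*pi_T
with normalization: pi_P + pi_Q + pi_R + pi_S + pi_T = 1.

Using the first 4 balance equations plus normalization, the linear system A*pi = b is:
  [-9/10, 1/5, 1/10, 1/10, 1/5] . pi = 0
  [1/10, -4/5, 3/10, 1/10, 1/5] . pi = 0
  [3/10, 1/5, -3/5, 1/10, 1/10] . pi = 0
  [1/5, 1/10, 1/10, -4/5, 1/5] . pi = 0
  [1, 1, 1, 1, 1] . pi = 1

Solving yields:
  pi_P = 284/1919
  pi_Q = 731/3838
  pi_R = 815/3838
  pi_S = 613/3838
  pi_T = 11/38

Verification (pi * P):
  284/1919*1/10 + 731/3838*1/5 + 815/3838*1/10 + 613/3838*1/10 + 11/38*1/5 = 284/1919 = pi_P  (ok)
  284/1919*1/10 + 731/3838*1/5 + 815/3838*3/10 + 613/3838*1/10 + 11/38*1/5 = 731/3838 = pi_Q  (ok)
  284/1919*3/10 + 731/3838*1/5 + 815/3838*2/5 + 613/3838*1/10 + 11/38*1/10 = 815/3838 = pi_R  (ok)
  284/1919*1/5 + 731/3838*1/10 + 815/3838*1/10 + 613/3838*1/5 + 11/38*1/5 = 613/3838 = pi_S  (ok)
  284/1919*3/10 + 731/3838*3/10 + 815/3838*1/10 + 613/3838*1/2 + 11/38*3/10 = 11/38 = pi_T  (ok)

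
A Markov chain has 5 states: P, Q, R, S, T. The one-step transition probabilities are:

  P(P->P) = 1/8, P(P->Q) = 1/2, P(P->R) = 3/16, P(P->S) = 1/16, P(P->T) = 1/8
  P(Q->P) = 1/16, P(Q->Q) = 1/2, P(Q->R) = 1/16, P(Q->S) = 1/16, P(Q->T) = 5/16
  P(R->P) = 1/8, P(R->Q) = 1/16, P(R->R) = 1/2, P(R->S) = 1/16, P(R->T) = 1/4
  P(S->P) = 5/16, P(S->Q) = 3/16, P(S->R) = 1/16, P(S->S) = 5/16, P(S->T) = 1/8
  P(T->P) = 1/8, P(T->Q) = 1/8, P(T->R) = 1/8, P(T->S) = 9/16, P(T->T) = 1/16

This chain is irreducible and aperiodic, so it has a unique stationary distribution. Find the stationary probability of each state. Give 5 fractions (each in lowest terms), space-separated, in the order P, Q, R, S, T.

Answer: 2671/18302 10689/36604 6021/36604 7651/36604 6901/36604

Derivation:
The stationary distribution satisfies pi = pi * P, i.e.:
  pi_P = 1/8*pi_P + 1/16*pi_Q + 1/8*pi_R + 5/16*pi_S + 1/8*pi_T
  pi_Q = 1/2*pi_P + 1/2*pi_Q + 1/16*pi_R + 3/16*pi_S + 1/8*pi_T
  pi_R = 3/16*pi_P + 1/16*pi_Q + 1/2*pi_R + 1/16*pi_S + 1/8*pi_T
  pi_S = 1/16*pi_P + 1/16*pi_Q + 1/16*pi_R + 5/16*pi_S + 9/16*pi_T
  pi_T = 1/8*pi_P + 5/16*pi_Q + 1/4*pi_R + 1/8*pi_S + 1/16*pi_T
with normalization: pi_P + pi_Q + pi_R + pi_S + pi_T = 1.

Using the first 4 balance equations plus normalization, the linear system A*pi = b is:
  [-7/8, 1/16, 1/8, 5/16, 1/8] . pi = 0
  [1/2, -1/2, 1/16, 3/16, 1/8] . pi = 0
  [3/16, 1/16, -1/2, 1/16, 1/8] . pi = 0
  [1/16, 1/16, 1/16, -11/16, 9/16] . pi = 0
  [1, 1, 1, 1, 1] . pi = 1

Solving yields:
  pi_P = 2671/18302
  pi_Q = 10689/36604
  pi_R = 6021/36604
  pi_S = 7651/36604
  pi_T = 6901/36604

Verification (pi * P):
  2671/18302*1/8 + 10689/36604*1/16 + 6021/36604*1/8 + 7651/36604*5/16 + 6901/36604*1/8 = 2671/18302 = pi_P  (ok)
  2671/18302*1/2 + 10689/36604*1/2 + 6021/36604*1/16 + 7651/36604*3/16 + 6901/36604*1/8 = 10689/36604 = pi_Q  (ok)
  2671/18302*3/16 + 10689/36604*1/16 + 6021/36604*1/2 + 7651/36604*1/16 + 6901/36604*1/8 = 6021/36604 = pi_R  (ok)
  2671/18302*1/16 + 10689/36604*1/16 + 6021/36604*1/16 + 7651/36604*5/16 + 6901/36604*9/16 = 7651/36604 = pi_S  (ok)
  2671/18302*1/8 + 10689/36604*5/16 + 6021/36604*1/4 + 7651/36604*1/8 + 6901/36604*1/16 = 6901/36604 = pi_T  (ok)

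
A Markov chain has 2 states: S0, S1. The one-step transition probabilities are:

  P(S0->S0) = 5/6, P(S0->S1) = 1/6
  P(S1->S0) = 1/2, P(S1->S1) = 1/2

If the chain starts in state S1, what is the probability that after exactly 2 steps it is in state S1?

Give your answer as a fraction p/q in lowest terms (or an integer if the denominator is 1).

Answer: 1/3

Derivation:
Computing P^2 by repeated multiplication:
P^1 =
  S0: [5/6, 1/6]
  S1: [1/2, 1/2]
P^2 =
  S0: [7/9, 2/9]
  S1: [2/3, 1/3]

(P^2)[S1 -> S1] = 1/3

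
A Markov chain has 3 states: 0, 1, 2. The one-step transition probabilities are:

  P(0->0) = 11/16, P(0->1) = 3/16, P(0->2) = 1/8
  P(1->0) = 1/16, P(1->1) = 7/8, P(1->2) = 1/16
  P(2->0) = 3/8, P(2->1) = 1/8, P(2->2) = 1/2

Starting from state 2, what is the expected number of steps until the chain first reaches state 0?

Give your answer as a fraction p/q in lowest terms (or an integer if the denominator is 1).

Answer: 32/7

Derivation:
Let h_i = expected steps to first reach 0 from state i.
Boundary: h_0 = 0.
First-step equations for the other states:
  h_1 = 1 + 1/16*h_0 + 7/8*h_1 + 1/16*h_2
  h_2 = 1 + 3/8*h_0 + 1/8*h_1 + 1/2*h_2

Substituting h_0 = 0 and rearranging gives the linear system (I - Q) h = 1:
  [1/8, -1/16] . (h_1, h_2) = 1
  [-1/8, 1/2] . (h_1, h_2) = 1

Solving yields:
  h_1 = 72/7
  h_2 = 32/7

Starting state is 2, so the expected hitting time is h_2 = 32/7.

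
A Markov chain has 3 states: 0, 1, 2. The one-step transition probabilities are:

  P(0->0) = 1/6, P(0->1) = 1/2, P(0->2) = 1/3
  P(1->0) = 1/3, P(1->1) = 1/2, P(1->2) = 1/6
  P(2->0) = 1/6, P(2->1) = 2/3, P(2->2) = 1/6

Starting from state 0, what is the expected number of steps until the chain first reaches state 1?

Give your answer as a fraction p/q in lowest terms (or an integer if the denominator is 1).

Answer: 42/23

Derivation:
Let h_i = expected steps to first reach 1 from state i.
Boundary: h_1 = 0.
First-step equations for the other states:
  h_0 = 1 + 1/6*h_0 + 1/2*h_1 + 1/3*h_2
  h_2 = 1 + 1/6*h_0 + 2/3*h_1 + 1/6*h_2

Substituting h_1 = 0 and rearranging gives the linear system (I - Q) h = 1:
  [5/6, -1/3] . (h_0, h_2) = 1
  [-1/6, 5/6] . (h_0, h_2) = 1

Solving yields:
  h_0 = 42/23
  h_2 = 36/23

Starting state is 0, so the expected hitting time is h_0 = 42/23.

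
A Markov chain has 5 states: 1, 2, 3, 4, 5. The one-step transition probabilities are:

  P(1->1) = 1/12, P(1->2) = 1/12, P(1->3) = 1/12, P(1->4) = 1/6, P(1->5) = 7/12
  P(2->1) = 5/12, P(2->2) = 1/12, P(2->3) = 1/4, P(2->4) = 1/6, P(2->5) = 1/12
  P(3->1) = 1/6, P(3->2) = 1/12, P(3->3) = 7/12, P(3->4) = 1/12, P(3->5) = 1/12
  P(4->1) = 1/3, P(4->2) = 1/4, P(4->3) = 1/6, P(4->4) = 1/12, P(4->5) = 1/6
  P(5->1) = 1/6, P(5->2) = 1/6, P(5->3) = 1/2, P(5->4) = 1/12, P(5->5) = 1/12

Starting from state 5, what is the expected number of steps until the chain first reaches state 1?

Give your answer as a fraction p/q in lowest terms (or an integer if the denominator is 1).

Answer: 6660/1421

Derivation:
Let h_i = expected steps to first reach 1 from state i.
Boundary: h_1 = 0.
First-step equations for the other states:
  h_2 = 1 + 5/12*h_1 + 1/12*h_2 + 1/4*h_3 + 1/6*h_4 + 1/12*h_5
  h_3 = 1 + 1/6*h_1 + 1/12*h_2 + 7/12*h_3 + 1/12*h_4 + 1/12*h_5
  h_4 = 1 + 1/3*h_1 + 1/4*h_2 + 1/6*h_3 + 1/12*h_4 + 1/6*h_5
  h_5 = 1 + 1/6*h_1 + 1/6*h_2 + 1/2*h_3 + 1/12*h_4 + 1/12*h_5

Substituting h_1 = 0 and rearranging gives the linear system (I - Q) h = 1:
  [11/12, -1/4, -1/6, -1/12] . (h_2, h_3, h_4, h_5) = 1
  [-1/12, 5/12, -1/12, -1/12] . (h_2, h_3, h_4, h_5) = 1
  [-1/4, -1/6, 11/12, -1/6] . (h_2, h_3, h_4, h_5) = 1
  [-1/6, -1/2, -1/12, 11/12] . (h_2, h_3, h_4, h_5) = 1

Solving yields:
  h_2 = 172/49
  h_3 = 6812/1421
  h_4 = 5360/1421
  h_5 = 6660/1421

Starting state is 5, so the expected hitting time is h_5 = 6660/1421.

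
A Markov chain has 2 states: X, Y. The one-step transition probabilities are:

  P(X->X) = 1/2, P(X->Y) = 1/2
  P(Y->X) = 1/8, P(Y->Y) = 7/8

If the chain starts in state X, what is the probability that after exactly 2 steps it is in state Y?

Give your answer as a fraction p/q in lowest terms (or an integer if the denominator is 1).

Answer: 11/16

Derivation:
Computing P^2 by repeated multiplication:
P^1 =
  X: [1/2, 1/2]
  Y: [1/8, 7/8]
P^2 =
  X: [5/16, 11/16]
  Y: [11/64, 53/64]

(P^2)[X -> Y] = 11/16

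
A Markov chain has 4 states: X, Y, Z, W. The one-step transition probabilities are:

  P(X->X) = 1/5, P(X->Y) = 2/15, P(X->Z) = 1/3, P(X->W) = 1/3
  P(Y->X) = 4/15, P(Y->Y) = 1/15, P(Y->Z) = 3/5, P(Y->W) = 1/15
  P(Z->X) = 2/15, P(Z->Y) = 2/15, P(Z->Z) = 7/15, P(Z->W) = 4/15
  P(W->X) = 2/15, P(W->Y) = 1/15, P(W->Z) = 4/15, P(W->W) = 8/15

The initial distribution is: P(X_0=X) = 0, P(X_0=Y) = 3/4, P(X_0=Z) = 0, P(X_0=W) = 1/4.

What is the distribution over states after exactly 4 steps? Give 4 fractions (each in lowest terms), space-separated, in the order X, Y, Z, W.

Propagating the distribution step by step (d_{t+1} = d_t * P):
d_0 = (X=0, Y=3/4, Z=0, W=1/4)
  d_1[X] = 0*1/5 + 3/4*4/15 + 0*2/15 + 1/4*2/15 = 7/30
  d_1[Y] = 0*2/15 + 3/4*1/15 + 0*2/15 + 1/4*1/15 = 1/15
  d_1[Z] = 0*1/3 + 3/4*3/5 + 0*7/15 + 1/4*4/15 = 31/60
  d_1[W] = 0*1/3 + 3/4*1/15 + 0*4/15 + 1/4*8/15 = 11/60
d_1 = (X=7/30, Y=1/15, Z=31/60, W=11/60)
  d_2[X] = 7/30*1/5 + 1/15*4/15 + 31/60*2/15 + 11/60*2/15 = 71/450
  d_2[Y] = 7/30*2/15 + 1/15*1/15 + 31/60*2/15 + 11/60*1/15 = 7/60
  d_2[Z] = 7/30*1/3 + 1/15*3/5 + 31/60*7/15 + 11/60*4/15 = 367/900
  d_2[W] = 7/30*1/3 + 1/15*1/15 + 31/60*4/15 + 11/60*8/15 = 143/450
d_2 = (X=71/450, Y=7/60, Z=367/900, W=143/450)
  d_3[X] = 71/450*1/5 + 7/60*4/15 + 367/900*2/15 + 143/450*2/15 = 538/3375
  d_3[Y] = 71/450*2/15 + 7/60*1/15 + 367/900*2/15 + 143/450*1/15 = 1409/13500
  d_3[Z] = 71/450*1/3 + 7/60*3/5 + 367/900*7/15 + 143/450*4/15 = 1342/3375
  d_3[W] = 71/450*1/3 + 7/60*1/15 + 367/900*4/15 + 143/450*8/15 = 4571/13500
d_3 = (X=538/3375, Y=1409/13500, Z=1342/3375, W=4571/13500)
  d_4[X] = 538/3375*1/5 + 1409/13500*4/15 + 1342/3375*2/15 + 4571/13500*2/15 = 3197/20250
  d_4[Y] = 538/3375*2/15 + 1409/13500*1/15 + 1342/3375*2/15 + 4571/13500*1/15 = 1051/10125
  d_4[Z] = 538/3375*1/3 + 1409/13500*3/5 + 1342/3375*7/15 + 4571/13500*4/15 = 79301/202500
  d_4[W] = 538/3375*1/3 + 1409/13500*1/15 + 1342/3375*4/15 + 4571/13500*8/15 = 7801/22500
d_4 = (X=3197/20250, Y=1051/10125, Z=79301/202500, W=7801/22500)

Answer: 3197/20250 1051/10125 79301/202500 7801/22500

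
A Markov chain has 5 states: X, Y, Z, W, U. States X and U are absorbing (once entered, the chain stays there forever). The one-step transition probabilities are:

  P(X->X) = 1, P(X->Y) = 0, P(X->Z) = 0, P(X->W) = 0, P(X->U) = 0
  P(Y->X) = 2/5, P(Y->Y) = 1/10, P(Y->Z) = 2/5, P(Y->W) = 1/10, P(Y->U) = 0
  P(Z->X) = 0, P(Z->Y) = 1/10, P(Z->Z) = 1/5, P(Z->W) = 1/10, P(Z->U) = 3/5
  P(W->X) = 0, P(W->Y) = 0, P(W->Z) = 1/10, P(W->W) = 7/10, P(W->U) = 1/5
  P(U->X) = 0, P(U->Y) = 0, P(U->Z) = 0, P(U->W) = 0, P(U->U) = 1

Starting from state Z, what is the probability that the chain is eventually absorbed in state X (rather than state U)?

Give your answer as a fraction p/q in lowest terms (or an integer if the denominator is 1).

Answer: 6/97

Derivation:
Let a_i = P(absorbed in X | start in state i).
Boundary conditions: a_X = 1, a_U = 0.
For each transient state i, a_i = sum_j P(i->j) * a_j:
  a_Y = 2/5*a_X + 1/10*a_Y + 2/5*a_Z + 1/10*a_W + 0*a_U
  a_Z = 0*a_X + 1/10*a_Y + 1/5*a_Z + 1/10*a_W + 3/5*a_U
  a_W = 0*a_X + 0*a_Y + 1/10*a_Z + 7/10*a_W + 1/5*a_U

Substituting a_X = 1 and a_U = 0, rearrange to (I - Q) a = r where r[i] = P(i -> X):
  [9/10, -2/5, -1/10] . (a_Y, a_Z, a_W) = 2/5
  [-1/10, 4/5, -1/10] . (a_Y, a_Z, a_W) = 0
  [0, -1/10, 3/10] . (a_Y, a_Z, a_W) = 0

Solving yields:
  a_Y = 46/97
  a_Z = 6/97
  a_W = 2/97

Starting state is Z, so the absorption probability is a_Z = 6/97.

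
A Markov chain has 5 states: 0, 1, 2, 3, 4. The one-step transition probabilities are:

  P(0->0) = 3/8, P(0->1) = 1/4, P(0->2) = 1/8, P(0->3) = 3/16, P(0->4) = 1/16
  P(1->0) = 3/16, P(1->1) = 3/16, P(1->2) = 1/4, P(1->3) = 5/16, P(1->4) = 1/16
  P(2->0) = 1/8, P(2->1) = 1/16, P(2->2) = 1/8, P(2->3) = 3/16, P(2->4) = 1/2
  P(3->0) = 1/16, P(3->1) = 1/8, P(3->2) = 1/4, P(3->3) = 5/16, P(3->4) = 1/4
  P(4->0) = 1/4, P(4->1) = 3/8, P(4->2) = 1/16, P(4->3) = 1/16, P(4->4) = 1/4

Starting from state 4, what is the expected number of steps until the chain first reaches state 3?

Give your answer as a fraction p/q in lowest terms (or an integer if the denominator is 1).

Answer: 22352/3887

Derivation:
Let h_i = expected steps to first reach 3 from state i.
Boundary: h_3 = 0.
First-step equations for the other states:
  h_0 = 1 + 3/8*h_0 + 1/4*h_1 + 1/8*h_2 + 3/16*h_3 + 1/16*h_4
  h_1 = 1 + 3/16*h_0 + 3/16*h_1 + 1/4*h_2 + 5/16*h_3 + 1/16*h_4
  h_2 = 1 + 1/8*h_0 + 1/16*h_1 + 1/8*h_2 + 3/16*h_3 + 1/2*h_4
  h_4 = 1 + 1/4*h_0 + 3/8*h_1 + 1/16*h_2 + 1/16*h_3 + 1/4*h_4

Substituting h_3 = 0 and rearranging gives the linear system (I - Q) h = 1:
  [5/8, -1/4, -1/8, -1/16] . (h_0, h_1, h_2, h_4) = 1
  [-3/16, 13/16, -1/4, -1/16] . (h_0, h_1, h_2, h_4) = 1
  [-1/8, -1/16, 7/8, -1/2] . (h_0, h_1, h_2, h_4) = 1
  [-1/4, -3/8, -1/16, 3/4] . (h_0, h_1, h_2, h_4) = 1

Solving yields:
  h_0 = 1520/299
  h_1 = 17616/3887
  h_2 = 21296/3887
  h_4 = 22352/3887

Starting state is 4, so the expected hitting time is h_4 = 22352/3887.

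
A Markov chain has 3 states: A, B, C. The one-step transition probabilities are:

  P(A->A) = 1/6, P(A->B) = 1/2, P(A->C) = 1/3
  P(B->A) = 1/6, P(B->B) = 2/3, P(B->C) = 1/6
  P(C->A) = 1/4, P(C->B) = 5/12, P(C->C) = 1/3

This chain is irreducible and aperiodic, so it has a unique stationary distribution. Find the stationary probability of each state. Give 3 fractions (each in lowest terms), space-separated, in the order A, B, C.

Answer: 11/59 34/59 14/59

Derivation:
The stationary distribution satisfies pi = pi * P, i.e.:
  pi_A = 1/6*pi_A + 1/6*pi_B + 1/4*pi_C
  pi_B = 1/2*pi_A + 2/3*pi_B + 5/12*pi_C
  pi_C = 1/3*pi_A + 1/6*pi_B + 1/3*pi_C
with normalization: pi_A + pi_B + pi_C = 1.

Using the first 2 balance equations plus normalization, the linear system A*pi = b is:
  [-5/6, 1/6, 1/4] . pi = 0
  [1/2, -1/3, 5/12] . pi = 0
  [1, 1, 1] . pi = 1

Solving yields:
  pi_A = 11/59
  pi_B = 34/59
  pi_C = 14/59

Verification (pi * P):
  11/59*1/6 + 34/59*1/6 + 14/59*1/4 = 11/59 = pi_A  (ok)
  11/59*1/2 + 34/59*2/3 + 14/59*5/12 = 34/59 = pi_B  (ok)
  11/59*1/3 + 34/59*1/6 + 14/59*1/3 = 14/59 = pi_C  (ok)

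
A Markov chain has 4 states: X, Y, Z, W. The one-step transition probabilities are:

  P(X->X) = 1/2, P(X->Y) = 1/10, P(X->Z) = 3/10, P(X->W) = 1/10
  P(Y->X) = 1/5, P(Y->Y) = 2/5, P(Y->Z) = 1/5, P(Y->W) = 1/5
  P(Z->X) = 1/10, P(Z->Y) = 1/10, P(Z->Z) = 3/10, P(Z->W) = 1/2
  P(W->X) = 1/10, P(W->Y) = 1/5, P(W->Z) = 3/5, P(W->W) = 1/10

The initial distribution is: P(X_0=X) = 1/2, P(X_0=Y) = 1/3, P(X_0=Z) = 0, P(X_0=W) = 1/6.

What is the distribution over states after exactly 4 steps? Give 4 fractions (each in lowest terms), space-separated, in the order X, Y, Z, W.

Answer: 6173/30000 10681/60000 21343/60000 521/2000

Derivation:
Propagating the distribution step by step (d_{t+1} = d_t * P):
d_0 = (X=1/2, Y=1/3, Z=0, W=1/6)
  d_1[X] = 1/2*1/2 + 1/3*1/5 + 0*1/10 + 1/6*1/10 = 1/3
  d_1[Y] = 1/2*1/10 + 1/3*2/5 + 0*1/10 + 1/6*1/5 = 13/60
  d_1[Z] = 1/2*3/10 + 1/3*1/5 + 0*3/10 + 1/6*3/5 = 19/60
  d_1[W] = 1/2*1/10 + 1/3*1/5 + 0*1/2 + 1/6*1/10 = 2/15
d_1 = (X=1/3, Y=13/60, Z=19/60, W=2/15)
  d_2[X] = 1/3*1/2 + 13/60*1/5 + 19/60*1/10 + 2/15*1/10 = 51/200
  d_2[Y] = 1/3*1/10 + 13/60*2/5 + 19/60*1/10 + 2/15*1/5 = 107/600
  d_2[Z] = 1/3*3/10 + 13/60*1/5 + 19/60*3/10 + 2/15*3/5 = 191/600
  d_2[W] = 1/3*1/10 + 13/60*1/5 + 19/60*1/2 + 2/15*1/10 = 149/600
d_2 = (X=51/200, Y=107/600, Z=191/600, W=149/600)
  d_3[X] = 51/200*1/2 + 107/600*1/5 + 191/600*1/10 + 149/600*1/10 = 1319/6000
  d_3[Y] = 51/200*1/10 + 107/600*2/5 + 191/600*1/10 + 149/600*1/5 = 107/600
  d_3[Z] = 51/200*3/10 + 107/600*1/5 + 191/600*3/10 + 149/600*3/5 = 107/300
  d_3[W] = 51/200*1/10 + 107/600*1/5 + 191/600*1/2 + 149/600*1/10 = 1471/6000
d_3 = (X=1319/6000, Y=107/600, Z=107/300, W=1471/6000)
  d_4[X] = 1319/6000*1/2 + 107/600*1/5 + 107/300*1/10 + 1471/6000*1/10 = 6173/30000
  d_4[Y] = 1319/6000*1/10 + 107/600*2/5 + 107/300*1/10 + 1471/6000*1/5 = 10681/60000
  d_4[Z] = 1319/6000*3/10 + 107/600*1/5 + 107/300*3/10 + 1471/6000*3/5 = 21343/60000
  d_4[W] = 1319/6000*1/10 + 107/600*1/5 + 107/300*1/2 + 1471/6000*1/10 = 521/2000
d_4 = (X=6173/30000, Y=10681/60000, Z=21343/60000, W=521/2000)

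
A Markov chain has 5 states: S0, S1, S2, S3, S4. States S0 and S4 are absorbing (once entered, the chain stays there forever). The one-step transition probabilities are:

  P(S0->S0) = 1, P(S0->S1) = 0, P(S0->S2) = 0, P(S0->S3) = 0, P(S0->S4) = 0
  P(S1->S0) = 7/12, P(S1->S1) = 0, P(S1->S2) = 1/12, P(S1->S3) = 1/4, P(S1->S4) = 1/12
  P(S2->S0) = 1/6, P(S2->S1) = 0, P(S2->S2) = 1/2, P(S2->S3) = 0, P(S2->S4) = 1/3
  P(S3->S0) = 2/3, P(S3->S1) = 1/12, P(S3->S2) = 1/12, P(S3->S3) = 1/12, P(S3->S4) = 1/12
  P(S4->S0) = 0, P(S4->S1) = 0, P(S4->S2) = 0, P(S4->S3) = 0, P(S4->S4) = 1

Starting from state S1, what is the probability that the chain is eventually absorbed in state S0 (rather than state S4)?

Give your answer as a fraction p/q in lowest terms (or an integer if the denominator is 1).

Answer: 317/387

Derivation:
Let a_i = P(absorbed in S0 | start in state i).
Boundary conditions: a_S0 = 1, a_S4 = 0.
For each transient state i, a_i = sum_j P(i->j) * a_j:
  a_S1 = 7/12*a_S0 + 0*a_S1 + 1/12*a_S2 + 1/4*a_S3 + 1/12*a_S4
  a_S2 = 1/6*a_S0 + 0*a_S1 + 1/2*a_S2 + 0*a_S3 + 1/3*a_S4
  a_S3 = 2/3*a_S0 + 1/12*a_S1 + 1/12*a_S2 + 1/12*a_S3 + 1/12*a_S4

Substituting a_S0 = 1 and a_S4 = 0, rearrange to (I - Q) a = r where r[i] = P(i -> S0):
  [1, -1/12, -1/4] . (a_S1, a_S2, a_S3) = 7/12
  [0, 1/2, 0] . (a_S1, a_S2, a_S3) = 1/6
  [-1/12, -1/12, 11/12] . (a_S1, a_S2, a_S3) = 2/3

Solving yields:
  a_S1 = 317/387
  a_S2 = 1/3
  a_S3 = 322/387

Starting state is S1, so the absorption probability is a_S1 = 317/387.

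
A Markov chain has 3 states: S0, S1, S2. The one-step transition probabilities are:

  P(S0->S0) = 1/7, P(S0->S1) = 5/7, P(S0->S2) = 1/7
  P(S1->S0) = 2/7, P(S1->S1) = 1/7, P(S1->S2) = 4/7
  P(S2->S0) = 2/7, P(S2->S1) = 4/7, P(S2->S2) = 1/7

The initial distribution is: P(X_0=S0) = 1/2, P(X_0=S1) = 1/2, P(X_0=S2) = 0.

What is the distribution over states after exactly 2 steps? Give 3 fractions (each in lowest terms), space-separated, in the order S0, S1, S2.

Answer: 25/98 41/98 16/49

Derivation:
Propagating the distribution step by step (d_{t+1} = d_t * P):
d_0 = (S0=1/2, S1=1/2, S2=0)
  d_1[S0] = 1/2*1/7 + 1/2*2/7 + 0*2/7 = 3/14
  d_1[S1] = 1/2*5/7 + 1/2*1/7 + 0*4/7 = 3/7
  d_1[S2] = 1/2*1/7 + 1/2*4/7 + 0*1/7 = 5/14
d_1 = (S0=3/14, S1=3/7, S2=5/14)
  d_2[S0] = 3/14*1/7 + 3/7*2/7 + 5/14*2/7 = 25/98
  d_2[S1] = 3/14*5/7 + 3/7*1/7 + 5/14*4/7 = 41/98
  d_2[S2] = 3/14*1/7 + 3/7*4/7 + 5/14*1/7 = 16/49
d_2 = (S0=25/98, S1=41/98, S2=16/49)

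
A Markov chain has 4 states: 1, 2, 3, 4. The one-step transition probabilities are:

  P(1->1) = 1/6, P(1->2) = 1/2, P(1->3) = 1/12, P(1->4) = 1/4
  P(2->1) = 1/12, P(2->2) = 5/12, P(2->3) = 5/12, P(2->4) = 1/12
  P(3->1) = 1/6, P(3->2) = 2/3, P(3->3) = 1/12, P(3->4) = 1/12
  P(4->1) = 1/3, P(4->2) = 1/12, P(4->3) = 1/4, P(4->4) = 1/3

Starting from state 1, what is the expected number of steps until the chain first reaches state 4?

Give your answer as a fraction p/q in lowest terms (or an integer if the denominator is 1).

Answer: 8

Derivation:
Let h_i = expected steps to first reach 4 from state i.
Boundary: h_4 = 0.
First-step equations for the other states:
  h_1 = 1 + 1/6*h_1 + 1/2*h_2 + 1/12*h_3 + 1/4*h_4
  h_2 = 1 + 1/12*h_1 + 5/12*h_2 + 5/12*h_3 + 1/12*h_4
  h_3 = 1 + 1/6*h_1 + 2/3*h_2 + 1/12*h_3 + 1/12*h_4

Substituting h_4 = 0 and rearranging gives the linear system (I - Q) h = 1:
  [5/6, -1/2, -1/12] . (h_1, h_2, h_3) = 1
  [-1/12, 7/12, -5/12] . (h_1, h_2, h_3) = 1
  [-1/6, -2/3, 11/12] . (h_1, h_2, h_3) = 1

Solving yields:
  h_1 = 8
  h_2 = 360/37
  h_3 = 356/37

Starting state is 1, so the expected hitting time is h_1 = 8.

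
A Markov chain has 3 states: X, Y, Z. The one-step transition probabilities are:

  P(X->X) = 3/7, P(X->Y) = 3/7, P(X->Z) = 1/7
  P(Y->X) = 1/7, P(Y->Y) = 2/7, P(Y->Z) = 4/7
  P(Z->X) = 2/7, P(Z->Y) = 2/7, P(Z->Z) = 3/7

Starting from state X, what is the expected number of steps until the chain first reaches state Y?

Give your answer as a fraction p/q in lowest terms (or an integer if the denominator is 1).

Answer: 5/2

Derivation:
Let h_i = expected steps to first reach Y from state i.
Boundary: h_Y = 0.
First-step equations for the other states:
  h_X = 1 + 3/7*h_X + 3/7*h_Y + 1/7*h_Z
  h_Z = 1 + 2/7*h_X + 2/7*h_Y + 3/7*h_Z

Substituting h_Y = 0 and rearranging gives the linear system (I - Q) h = 1:
  [4/7, -1/7] . (h_X, h_Z) = 1
  [-2/7, 4/7] . (h_X, h_Z) = 1

Solving yields:
  h_X = 5/2
  h_Z = 3

Starting state is X, so the expected hitting time is h_X = 5/2.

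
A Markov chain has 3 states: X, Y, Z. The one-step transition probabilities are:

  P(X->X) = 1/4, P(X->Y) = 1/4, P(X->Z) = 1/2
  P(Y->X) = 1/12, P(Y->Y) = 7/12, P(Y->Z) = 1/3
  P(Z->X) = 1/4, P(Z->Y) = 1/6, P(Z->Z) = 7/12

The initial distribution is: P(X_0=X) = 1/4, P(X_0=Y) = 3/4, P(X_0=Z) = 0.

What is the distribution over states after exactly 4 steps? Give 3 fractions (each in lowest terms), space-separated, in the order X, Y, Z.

Answer: 445/2304 4483/13824 6671/13824

Derivation:
Propagating the distribution step by step (d_{t+1} = d_t * P):
d_0 = (X=1/4, Y=3/4, Z=0)
  d_1[X] = 1/4*1/4 + 3/4*1/12 + 0*1/4 = 1/8
  d_1[Y] = 1/4*1/4 + 3/4*7/12 + 0*1/6 = 1/2
  d_1[Z] = 1/4*1/2 + 3/4*1/3 + 0*7/12 = 3/8
d_1 = (X=1/8, Y=1/2, Z=3/8)
  d_2[X] = 1/8*1/4 + 1/2*1/12 + 3/8*1/4 = 1/6
  d_2[Y] = 1/8*1/4 + 1/2*7/12 + 3/8*1/6 = 37/96
  d_2[Z] = 1/8*1/2 + 1/2*1/3 + 3/8*7/12 = 43/96
d_2 = (X=1/6, Y=37/96, Z=43/96)
  d_3[X] = 1/6*1/4 + 37/96*1/12 + 43/96*1/4 = 107/576
  d_3[Y] = 1/6*1/4 + 37/96*7/12 + 43/96*1/6 = 131/384
  d_3[Z] = 1/6*1/2 + 37/96*1/3 + 43/96*7/12 = 545/1152
d_3 = (X=107/576, Y=131/384, Z=545/1152)
  d_4[X] = 107/576*1/4 + 131/384*1/12 + 545/1152*1/4 = 445/2304
  d_4[Y] = 107/576*1/4 + 131/384*7/12 + 545/1152*1/6 = 4483/13824
  d_4[Z] = 107/576*1/2 + 131/384*1/3 + 545/1152*7/12 = 6671/13824
d_4 = (X=445/2304, Y=4483/13824, Z=6671/13824)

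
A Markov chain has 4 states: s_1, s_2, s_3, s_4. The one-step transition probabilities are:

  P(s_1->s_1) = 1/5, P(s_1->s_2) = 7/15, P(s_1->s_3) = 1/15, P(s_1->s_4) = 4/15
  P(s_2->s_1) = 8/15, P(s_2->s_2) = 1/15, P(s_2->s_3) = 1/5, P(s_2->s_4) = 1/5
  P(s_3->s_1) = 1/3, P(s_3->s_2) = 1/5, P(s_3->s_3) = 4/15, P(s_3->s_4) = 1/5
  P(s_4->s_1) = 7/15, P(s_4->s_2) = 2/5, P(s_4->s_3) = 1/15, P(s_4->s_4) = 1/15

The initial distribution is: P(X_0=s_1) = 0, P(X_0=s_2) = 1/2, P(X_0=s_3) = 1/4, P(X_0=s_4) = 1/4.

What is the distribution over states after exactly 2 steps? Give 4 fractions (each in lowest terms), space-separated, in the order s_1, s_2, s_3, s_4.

Answer: 33/100 1/3 23/180 47/225

Derivation:
Propagating the distribution step by step (d_{t+1} = d_t * P):
d_0 = (s_1=0, s_2=1/2, s_3=1/4, s_4=1/4)
  d_1[s_1] = 0*1/5 + 1/2*8/15 + 1/4*1/3 + 1/4*7/15 = 7/15
  d_1[s_2] = 0*7/15 + 1/2*1/15 + 1/4*1/5 + 1/4*2/5 = 11/60
  d_1[s_3] = 0*1/15 + 1/2*1/5 + 1/4*4/15 + 1/4*1/15 = 11/60
  d_1[s_4] = 0*4/15 + 1/2*1/5 + 1/4*1/5 + 1/4*1/15 = 1/6
d_1 = (s_1=7/15, s_2=11/60, s_3=11/60, s_4=1/6)
  d_2[s_1] = 7/15*1/5 + 11/60*8/15 + 11/60*1/3 + 1/6*7/15 = 33/100
  d_2[s_2] = 7/15*7/15 + 11/60*1/15 + 11/60*1/5 + 1/6*2/5 = 1/3
  d_2[s_3] = 7/15*1/15 + 11/60*1/5 + 11/60*4/15 + 1/6*1/15 = 23/180
  d_2[s_4] = 7/15*4/15 + 11/60*1/5 + 11/60*1/5 + 1/6*1/15 = 47/225
d_2 = (s_1=33/100, s_2=1/3, s_3=23/180, s_4=47/225)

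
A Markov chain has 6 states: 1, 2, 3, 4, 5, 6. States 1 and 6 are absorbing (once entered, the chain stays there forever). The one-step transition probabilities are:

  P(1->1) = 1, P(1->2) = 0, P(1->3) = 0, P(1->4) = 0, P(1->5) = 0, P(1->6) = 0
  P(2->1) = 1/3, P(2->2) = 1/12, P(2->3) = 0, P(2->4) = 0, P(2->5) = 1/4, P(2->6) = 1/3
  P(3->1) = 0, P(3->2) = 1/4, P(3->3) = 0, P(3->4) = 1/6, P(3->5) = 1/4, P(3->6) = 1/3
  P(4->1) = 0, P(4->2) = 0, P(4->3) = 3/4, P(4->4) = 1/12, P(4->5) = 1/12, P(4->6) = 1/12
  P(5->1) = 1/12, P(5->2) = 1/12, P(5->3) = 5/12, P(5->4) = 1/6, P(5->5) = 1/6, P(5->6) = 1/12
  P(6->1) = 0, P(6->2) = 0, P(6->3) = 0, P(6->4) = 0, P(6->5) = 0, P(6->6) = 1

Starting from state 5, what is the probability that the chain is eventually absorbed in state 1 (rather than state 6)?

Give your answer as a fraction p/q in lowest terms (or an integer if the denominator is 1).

Let a_i = P(absorbed in 1 | start in state i).
Boundary conditions: a_1 = 1, a_6 = 0.
For each transient state i, a_i = sum_j P(i->j) * a_j:
  a_2 = 1/3*a_1 + 1/12*a_2 + 0*a_3 + 0*a_4 + 1/4*a_5 + 1/3*a_6
  a_3 = 0*a_1 + 1/4*a_2 + 0*a_3 + 1/6*a_4 + 1/4*a_5 + 1/3*a_6
  a_4 = 0*a_1 + 0*a_2 + 3/4*a_3 + 1/12*a_4 + 1/12*a_5 + 1/12*a_6
  a_5 = 1/12*a_1 + 1/12*a_2 + 5/12*a_3 + 1/6*a_4 + 1/6*a_5 + 1/12*a_6

Substituting a_1 = 1 and a_6 = 0, rearrange to (I - Q) a = r where r[i] = P(i -> 1):
  [11/12, 0, 0, -1/4] . (a_2, a_3, a_4, a_5) = 1/3
  [-1/4, 1, -1/6, -1/4] . (a_2, a_3, a_4, a_5) = 0
  [0, -3/4, 11/12, -1/12] . (a_2, a_3, a_4, a_5) = 0
  [-1/12, -5/12, -1/6, 5/6] . (a_2, a_3, a_4, a_5) = 1/12

Solving yields:
  a_2 = 1945/4379
  a_3 = 960/4379
  a_4 = 903/4379
  a_5 = 1293/4379

Starting state is 5, so the absorption probability is a_5 = 1293/4379.

Answer: 1293/4379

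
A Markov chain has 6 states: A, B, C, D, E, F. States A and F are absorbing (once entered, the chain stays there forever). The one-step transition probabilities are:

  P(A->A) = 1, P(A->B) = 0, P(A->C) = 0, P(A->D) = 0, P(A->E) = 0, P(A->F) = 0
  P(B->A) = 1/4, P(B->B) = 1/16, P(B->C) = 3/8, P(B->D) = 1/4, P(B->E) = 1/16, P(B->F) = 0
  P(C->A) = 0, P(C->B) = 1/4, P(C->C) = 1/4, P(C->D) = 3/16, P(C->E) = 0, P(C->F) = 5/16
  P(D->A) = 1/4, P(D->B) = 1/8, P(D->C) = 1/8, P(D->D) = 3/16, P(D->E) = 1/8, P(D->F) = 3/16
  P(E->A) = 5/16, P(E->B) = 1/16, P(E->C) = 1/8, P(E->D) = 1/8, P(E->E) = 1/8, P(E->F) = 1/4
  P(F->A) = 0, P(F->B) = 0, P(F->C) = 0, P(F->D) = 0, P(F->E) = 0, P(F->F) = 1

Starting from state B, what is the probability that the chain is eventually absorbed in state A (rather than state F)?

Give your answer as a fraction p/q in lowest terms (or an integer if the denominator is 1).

Let a_i = P(absorbed in A | start in state i).
Boundary conditions: a_A = 1, a_F = 0.
For each transient state i, a_i = sum_j P(i->j) * a_j:
  a_B = 1/4*a_A + 1/16*a_B + 3/8*a_C + 1/4*a_D + 1/16*a_E + 0*a_F
  a_C = 0*a_A + 1/4*a_B + 1/4*a_C + 3/16*a_D + 0*a_E + 5/16*a_F
  a_D = 1/4*a_A + 1/8*a_B + 1/8*a_C + 3/16*a_D + 1/8*a_E + 3/16*a_F
  a_E = 5/16*a_A + 1/16*a_B + 1/8*a_C + 1/8*a_D + 1/8*a_E + 1/4*a_F

Substituting a_A = 1 and a_F = 0, rearrange to (I - Q) a = r where r[i] = P(i -> A):
  [15/16, -3/8, -1/4, -1/16] . (a_B, a_C, a_D, a_E) = 1/4
  [-1/4, 3/4, -3/16, 0] . (a_B, a_C, a_D, a_E) = 0
  [-1/8, -1/8, 13/16, -1/8] . (a_B, a_C, a_D, a_E) = 1/4
  [-1/16, -1/8, -1/8, 7/8] . (a_B, a_C, a_D, a_E) = 5/16

Solving yields:
  a_B = 291/511
  a_C = 164/511
  a_D = 268/511
  a_E = 265/511

Starting state is B, so the absorption probability is a_B = 291/511.

Answer: 291/511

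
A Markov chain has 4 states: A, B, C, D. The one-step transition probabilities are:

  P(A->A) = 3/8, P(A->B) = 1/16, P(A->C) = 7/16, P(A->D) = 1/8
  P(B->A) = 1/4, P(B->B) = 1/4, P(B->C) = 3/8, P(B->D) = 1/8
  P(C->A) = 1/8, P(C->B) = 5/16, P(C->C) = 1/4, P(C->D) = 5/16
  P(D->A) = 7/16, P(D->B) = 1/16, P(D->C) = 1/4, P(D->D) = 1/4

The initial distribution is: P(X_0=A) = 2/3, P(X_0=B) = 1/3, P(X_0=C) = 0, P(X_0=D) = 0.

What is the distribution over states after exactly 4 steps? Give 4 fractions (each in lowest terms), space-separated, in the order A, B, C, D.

Propagating the distribution step by step (d_{t+1} = d_t * P):
d_0 = (A=2/3, B=1/3, C=0, D=0)
  d_1[A] = 2/3*3/8 + 1/3*1/4 + 0*1/8 + 0*7/16 = 1/3
  d_1[B] = 2/3*1/16 + 1/3*1/4 + 0*5/16 + 0*1/16 = 1/8
  d_1[C] = 2/3*7/16 + 1/3*3/8 + 0*1/4 + 0*1/4 = 5/12
  d_1[D] = 2/3*1/8 + 1/3*1/8 + 0*5/16 + 0*1/4 = 1/8
d_1 = (A=1/3, B=1/8, C=5/12, D=1/8)
  d_2[A] = 1/3*3/8 + 1/8*1/4 + 5/12*1/8 + 1/8*7/16 = 101/384
  d_2[B] = 1/3*1/16 + 1/8*1/4 + 5/12*5/16 + 1/8*1/16 = 73/384
  d_2[C] = 1/3*7/16 + 1/8*3/8 + 5/12*1/4 + 1/8*1/4 = 21/64
  d_2[D] = 1/3*1/8 + 1/8*1/8 + 5/12*5/16 + 1/8*1/4 = 7/32
d_2 = (A=101/384, B=73/384, C=21/64, D=7/32)
  d_3[A] = 101/384*3/8 + 73/384*1/4 + 21/64*1/8 + 7/32*7/16 = 869/3072
  d_3[B] = 101/384*1/16 + 73/384*1/4 + 21/64*5/16 + 7/32*1/16 = 369/2048
  d_3[C] = 101/384*7/16 + 73/384*3/8 + 21/64*1/4 + 7/32*1/4 = 1985/6144
  d_3[D] = 101/384*1/8 + 73/384*1/8 + 21/64*5/16 + 7/32*1/4 = 219/1024
d_3 = (A=869/3072, B=369/2048, C=1985/6144, D=219/1024)
  d_4[A] = 869/3072*3/8 + 369/2048*1/4 + 1985/6144*1/8 + 219/1024*7/16 = 3503/12288
  d_4[B] = 869/3072*1/16 + 369/2048*1/4 + 1985/6144*5/16 + 219/1024*1/16 = 17405/98304
  d_4[C] = 869/3072*7/16 + 369/2048*3/8 + 1985/6144*1/4 + 219/1024*1/4 = 2667/8192
  d_4[D] = 869/3072*1/8 + 369/2048*1/8 + 1985/6144*5/16 + 219/1024*1/4 = 6957/32768
d_4 = (A=3503/12288, B=17405/98304, C=2667/8192, D=6957/32768)

Answer: 3503/12288 17405/98304 2667/8192 6957/32768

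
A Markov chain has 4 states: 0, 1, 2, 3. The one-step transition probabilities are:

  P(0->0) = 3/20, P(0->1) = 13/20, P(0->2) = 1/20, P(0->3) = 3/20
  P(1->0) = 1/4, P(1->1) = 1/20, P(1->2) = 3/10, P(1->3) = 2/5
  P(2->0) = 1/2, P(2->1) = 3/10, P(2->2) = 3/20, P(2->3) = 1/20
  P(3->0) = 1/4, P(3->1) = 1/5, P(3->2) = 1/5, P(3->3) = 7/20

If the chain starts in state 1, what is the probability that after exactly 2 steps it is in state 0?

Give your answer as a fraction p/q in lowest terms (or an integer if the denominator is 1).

Computing P^2 by repeated multiplication:
P^1 =
  0: [3/20, 13/20, 1/20, 3/20]
  1: [1/4, 1/20, 3/10, 2/5]
  2: [1/2, 3/10, 3/20, 1/20]
  3: [1/4, 1/5, 1/5, 7/20]
P^2 =
  0: [99/400, 7/40, 6/25, 27/80]
  1: [3/10, 67/200, 61/400, 17/80]
  2: [19/80, 79/200, 59/400, 11/50]
  3: [11/40, 121/400, 69/400, 1/4]

(P^2)[1 -> 0] = 3/10

Answer: 3/10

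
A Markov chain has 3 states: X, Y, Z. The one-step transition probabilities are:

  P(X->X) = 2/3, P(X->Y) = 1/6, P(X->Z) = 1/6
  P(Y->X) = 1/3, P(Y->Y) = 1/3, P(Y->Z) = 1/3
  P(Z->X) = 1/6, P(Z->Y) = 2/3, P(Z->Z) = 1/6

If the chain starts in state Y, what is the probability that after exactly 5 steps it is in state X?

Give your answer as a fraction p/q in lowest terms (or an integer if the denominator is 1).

Answer: 1717/3888

Derivation:
Computing P^5 by repeated multiplication:
P^1 =
  X: [2/3, 1/6, 1/6]
  Y: [1/3, 1/3, 1/3]
  Z: [1/6, 2/3, 1/6]
P^2 =
  X: [19/36, 5/18, 7/36]
  Y: [7/18, 7/18, 2/9]
  Z: [13/36, 13/36, 5/18]
P^3 =
  X: [103/216, 67/216, 23/108]
  Y: [23/54, 37/108, 25/108]
  Z: [11/27, 79/216, 49/216]
P^4 =
  X: [37/81, 421/1296, 283/1296]
  Y: [283/648, 55/162, 145/648]
  Z: [559/1296, 221/648, 295/1296]
P^5 =
  X: [3493/7776, 1283/3888, 1717/7776]
  Y: [1717/3888, 1303/3888, 217/972]
  Z: [3415/7776, 2623/7776, 869/3888]

(P^5)[Y -> X] = 1717/3888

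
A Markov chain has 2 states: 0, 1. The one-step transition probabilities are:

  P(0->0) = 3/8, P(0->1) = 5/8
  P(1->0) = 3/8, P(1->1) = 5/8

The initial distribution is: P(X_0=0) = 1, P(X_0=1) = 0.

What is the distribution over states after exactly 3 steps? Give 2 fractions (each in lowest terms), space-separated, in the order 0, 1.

Answer: 3/8 5/8

Derivation:
Propagating the distribution step by step (d_{t+1} = d_t * P):
d_0 = (0=1, 1=0)
  d_1[0] = 1*3/8 + 0*3/8 = 3/8
  d_1[1] = 1*5/8 + 0*5/8 = 5/8
d_1 = (0=3/8, 1=5/8)
  d_2[0] = 3/8*3/8 + 5/8*3/8 = 3/8
  d_2[1] = 3/8*5/8 + 5/8*5/8 = 5/8
d_2 = (0=3/8, 1=5/8)
  d_3[0] = 3/8*3/8 + 5/8*3/8 = 3/8
  d_3[1] = 3/8*5/8 + 5/8*5/8 = 5/8
d_3 = (0=3/8, 1=5/8)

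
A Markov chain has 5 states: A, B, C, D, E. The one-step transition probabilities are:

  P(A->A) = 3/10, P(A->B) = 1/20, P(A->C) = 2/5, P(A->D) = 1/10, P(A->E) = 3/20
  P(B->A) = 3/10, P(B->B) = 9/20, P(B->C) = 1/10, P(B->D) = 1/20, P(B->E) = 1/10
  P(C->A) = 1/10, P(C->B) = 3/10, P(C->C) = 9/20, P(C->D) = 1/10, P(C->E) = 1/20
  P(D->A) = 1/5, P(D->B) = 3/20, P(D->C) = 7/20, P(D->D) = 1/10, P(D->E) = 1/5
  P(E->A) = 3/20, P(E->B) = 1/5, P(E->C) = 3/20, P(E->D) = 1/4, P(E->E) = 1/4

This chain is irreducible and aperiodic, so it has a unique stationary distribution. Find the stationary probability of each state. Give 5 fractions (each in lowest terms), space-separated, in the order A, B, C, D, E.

The stationary distribution satisfies pi = pi * P, i.e.:
  pi_A = 3/10*pi_A + 3/10*pi_B + 1/10*pi_C + 1/5*pi_D + 3/20*pi_E
  pi_B = 1/20*pi_A + 9/20*pi_B + 3/10*pi_C + 3/20*pi_D + 1/5*pi_E
  pi_C = 2/5*pi_A + 1/10*pi_B + 9/20*pi_C + 7/20*pi_D + 3/20*pi_E
  pi_D = 1/10*pi_A + 1/20*pi_B + 1/10*pi_C + 1/10*pi_D + 1/4*pi_E
  pi_E = 3/20*pi_A + 1/10*pi_B + 1/20*pi_C + 1/5*pi_D + 1/4*pi_E
with normalization: pi_A + pi_B + pi_C + pi_D + pi_E = 1.

Using the first 4 balance equations plus normalization, the linear system A*pi = b is:
  [-7/10, 3/10, 1/10, 1/5, 3/20] . pi = 0
  [1/20, -11/20, 3/10, 3/20, 1/5] . pi = 0
  [2/5, 1/10, -11/20, 7/20, 3/20] . pi = 0
  [1/10, 1/20, 1/10, -9/10, 1/4] . pi = 0
  [1, 1, 1, 1, 1] . pi = 1

Solving yields:
  pi_A = 999/4747
  pi_B = 23242/90193
  pi_C = 27173/90193
  pi_D = 9545/90193
  pi_E = 11252/90193

Verification (pi * P):
  999/4747*3/10 + 23242/90193*3/10 + 27173/90193*1/10 + 9545/90193*1/5 + 11252/90193*3/20 = 999/4747 = pi_A  (ok)
  999/4747*1/20 + 23242/90193*9/20 + 27173/90193*3/10 + 9545/90193*3/20 + 11252/90193*1/5 = 23242/90193 = pi_B  (ok)
  999/4747*2/5 + 23242/90193*1/10 + 27173/90193*9/20 + 9545/90193*7/20 + 11252/90193*3/20 = 27173/90193 = pi_C  (ok)
  999/4747*1/10 + 23242/90193*1/20 + 27173/90193*1/10 + 9545/90193*1/10 + 11252/90193*1/4 = 9545/90193 = pi_D  (ok)
  999/4747*3/20 + 23242/90193*1/10 + 27173/90193*1/20 + 9545/90193*1/5 + 11252/90193*1/4 = 11252/90193 = pi_E  (ok)

Answer: 999/4747 23242/90193 27173/90193 9545/90193 11252/90193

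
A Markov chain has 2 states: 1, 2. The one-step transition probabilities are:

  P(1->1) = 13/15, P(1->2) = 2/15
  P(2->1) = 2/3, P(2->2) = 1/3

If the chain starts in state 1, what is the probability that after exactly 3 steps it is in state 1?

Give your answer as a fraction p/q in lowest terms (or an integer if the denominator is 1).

Computing P^3 by repeated multiplication:
P^1 =
  1: [13/15, 2/15]
  2: [2/3, 1/3]
P^2 =
  1: [21/25, 4/25]
  2: [4/5, 1/5]
P^3 =
  1: [313/375, 62/375]
  2: [62/75, 13/75]

(P^3)[1 -> 1] = 313/375

Answer: 313/375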